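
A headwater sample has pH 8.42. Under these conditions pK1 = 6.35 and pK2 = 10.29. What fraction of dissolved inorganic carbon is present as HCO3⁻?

α₁ = 1 / (1 + [H⁺]/K1 + K2/[H⁺]) = 1 / (1 + 10^-2.07 + 10^-1.87)
   = 1 / (1 + 0.0085114 + 0.013490) = 1/1.0220 = 0.9785

α₁ = 0.978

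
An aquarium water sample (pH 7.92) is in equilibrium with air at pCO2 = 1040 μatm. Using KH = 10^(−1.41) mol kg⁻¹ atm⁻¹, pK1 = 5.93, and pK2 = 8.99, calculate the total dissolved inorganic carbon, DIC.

[CO2*] = KH · pCO2 = 10^(−1.41) × 1040×10^-6 = 4.046×10^-5 mol/kg
α₀ = 1/(1 + K1/[H⁺] + K1K2/[H⁺]²) = 1/(1 + 10^+1.99 + 10^+0.92) = 0.009342
DIC = [CO2*]/α₀ = 4.046×10^-5 / 0.009342 = 4.33 mmol/kg

DIC = 4.33 mmol/kg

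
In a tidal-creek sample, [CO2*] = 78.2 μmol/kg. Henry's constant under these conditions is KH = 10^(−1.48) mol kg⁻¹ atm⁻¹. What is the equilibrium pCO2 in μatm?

KH = 10^(−1.48) = 3.311×10^-2 mol kg⁻¹ atm⁻¹
pCO2 = [CO2*]/KH = 78.2×10^-6 / 3.311×10^-2 = 2.36×10^-3 atm = 2360 μatm

pCO2 = 2360 μatm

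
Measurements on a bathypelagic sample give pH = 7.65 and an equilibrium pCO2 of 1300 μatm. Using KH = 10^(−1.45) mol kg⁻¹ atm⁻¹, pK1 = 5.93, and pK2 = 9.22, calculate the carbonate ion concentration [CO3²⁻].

[CO3²⁻] = 0.0652 mmol/kg

[CO2*] = KH · pCO2 = 10^(−1.45) × 1300×10^-6 = 4.613×10^-5 mol/kg
α₀ = 1/(1 + K1/[H⁺] + K1K2/[H⁺]²) = 1/(1 + 10^+1.72 + 10^+0.15) = 0.01822
DIC = [CO2*]/α₀ = 4.613×10^-5 / 0.01822 = 2.532 mmol/kg
[CO3²⁻] = α₂·DIC; α₂ = 0.02573, so [CO3²⁻] = 0.02573 × 2.532 = 0.0652 mmol/kg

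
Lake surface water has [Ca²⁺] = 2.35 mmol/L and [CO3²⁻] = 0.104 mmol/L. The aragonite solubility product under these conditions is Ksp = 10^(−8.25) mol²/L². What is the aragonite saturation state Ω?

Ω = 43.5

Ksp = 10^(−8.25) = 5.623×10^-9
Ω = [Ca²⁺][CO3²⁻]/Ksp = (2.35×10^-3)(0.104×10^-3) / 5.623×10^-9 = 43.5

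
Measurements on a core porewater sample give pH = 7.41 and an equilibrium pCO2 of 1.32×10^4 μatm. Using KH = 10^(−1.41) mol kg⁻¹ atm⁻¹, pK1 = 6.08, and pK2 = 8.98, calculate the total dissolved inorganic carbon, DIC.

[CO2*] = KH · pCO2 = 10^(−1.41) × 1.32×10^4×10^-6 = 5.135×10^-4 mol/kg
α₀ = 1/(1 + K1/[H⁺] + K1K2/[H⁺]²) = 1/(1 + 10^+1.33 + 10^-0.24) = 0.04356
DIC = [CO2*]/α₀ = 5.135×10^-4 / 0.04356 = 11.8 mmol/kg

DIC = 11.8 mmol/kg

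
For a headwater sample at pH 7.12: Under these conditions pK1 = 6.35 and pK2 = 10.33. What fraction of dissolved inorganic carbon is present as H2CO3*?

α₀ = 0.145

α₀ = 1 / (1 + K1/[H⁺] + K1K2/[H⁺]²) = 1 / (1 + 10^+0.77 + 10^-2.44)
   = 1 / (1 + 5.8884 + 0.0036308) = 1/6.8921 = 0.1451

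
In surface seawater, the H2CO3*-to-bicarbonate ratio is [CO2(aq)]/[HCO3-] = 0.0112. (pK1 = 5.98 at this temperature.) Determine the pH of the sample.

From K1 = [H⁺][HCO3-]/[CO2(aq)]:  pH = pK1 − log₁₀([CO2(aq)]/[HCO3-])
log₁₀(0.0112) = -1.951
pH = 5.98 − (-1.951) = 7.93

pH = 7.93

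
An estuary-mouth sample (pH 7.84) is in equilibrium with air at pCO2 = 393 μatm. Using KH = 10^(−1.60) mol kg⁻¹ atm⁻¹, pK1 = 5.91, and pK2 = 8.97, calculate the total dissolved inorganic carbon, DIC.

DIC = 0.912 mmol/kg

[CO2*] = KH · pCO2 = 10^(−1.60) × 393×10^-6 = 9.872×10^-6 mol/kg
α₀ = 1/(1 + K1/[H⁺] + K1K2/[H⁺]²) = 1/(1 + 10^+1.93 + 10^+0.80) = 0.01082
DIC = [CO2*]/α₀ = 9.872×10^-6 / 0.01082 = 0.912 mmol/kg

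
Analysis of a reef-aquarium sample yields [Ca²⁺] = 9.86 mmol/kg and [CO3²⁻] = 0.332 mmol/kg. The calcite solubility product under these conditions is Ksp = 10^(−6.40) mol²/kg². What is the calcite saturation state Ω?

Ksp = 10^(−6.40) = 3.981×10^-7
Ω = [Ca²⁺][CO3²⁻]/Ksp = (9.86×10^-3)(0.332×10^-3) / 3.981×10^-7 = 8.22

Ω = 8.22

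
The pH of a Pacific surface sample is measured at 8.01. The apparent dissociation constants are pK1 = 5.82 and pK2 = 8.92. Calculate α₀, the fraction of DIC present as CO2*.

α₀ = 0.00572

α₀ = 1 / (1 + K1/[H⁺] + K1K2/[H⁺]²) = 1 / (1 + 10^+2.19 + 10^+1.28)
   = 1 / (1 + 154.88 + 19.055) = 1/174.94 = 0.005716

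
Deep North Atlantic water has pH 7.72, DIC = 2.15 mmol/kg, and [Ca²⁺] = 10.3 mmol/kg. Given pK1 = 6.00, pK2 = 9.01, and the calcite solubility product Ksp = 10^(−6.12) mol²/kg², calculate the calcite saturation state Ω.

α₂ = 1 / (1 + [H⁺]/K2 + [H⁺]²/(K1K2)) = 1 / (1 + 10^+1.29 + 10^-0.43)
   = 1 / (1 + 19.498 + 0.37154) = 1/20.870 = 0.04792
[CO3²⁻] = α₂ × DIC = 0.04792 × 2.15 = 0.1030 mmol/kg
Ksp = 10^(−6.12) = 7.586×10^-7
Ω = [Ca²⁺][CO3²⁻]/Ksp = (10.3×10^-3)(1.030×10^-4) / 7.586×10^-7 = 1.40

Ω = 1.40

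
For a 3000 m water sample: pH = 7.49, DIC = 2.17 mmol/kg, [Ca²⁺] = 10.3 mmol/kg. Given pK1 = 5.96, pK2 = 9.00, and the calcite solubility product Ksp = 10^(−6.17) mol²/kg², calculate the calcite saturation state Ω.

Ω = 0.963

α₂ = 1 / (1 + [H⁺]/K2 + [H⁺]²/(K1K2)) = 1 / (1 + 10^+1.51 + 10^-0.02)
   = 1 / (1 + 32.359 + 0.95499) = 1/34.314 = 0.02914
[CO3²⁻] = α₂ × DIC = 0.02914 × 2.17 = 0.06324 mmol/kg
Ksp = 10^(−6.17) = 6.761×10^-7
Ω = [Ca²⁺][CO3²⁻]/Ksp = (10.3×10^-3)(6.324×10^-5) / 6.761×10^-7 = 0.963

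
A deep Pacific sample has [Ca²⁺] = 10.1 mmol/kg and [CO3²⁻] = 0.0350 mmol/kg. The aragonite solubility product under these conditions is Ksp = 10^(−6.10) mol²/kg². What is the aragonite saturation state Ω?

Ksp = 10^(−6.10) = 7.943×10^-7
Ω = [Ca²⁺][CO3²⁻]/Ksp = (10.1×10^-3)(0.0350×10^-3) / 7.943×10^-7 = 0.445

Ω = 0.445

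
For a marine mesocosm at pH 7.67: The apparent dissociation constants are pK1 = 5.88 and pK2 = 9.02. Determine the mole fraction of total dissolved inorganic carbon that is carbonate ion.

α₂ = 1 / (1 + [H⁺]/K2 + [H⁺]²/(K1K2)) = 1 / (1 + 10^+1.35 + 10^-0.44)
   = 1 / (1 + 22.387 + 0.36308) = 1/23.750 = 0.04210

α₂ = 0.0421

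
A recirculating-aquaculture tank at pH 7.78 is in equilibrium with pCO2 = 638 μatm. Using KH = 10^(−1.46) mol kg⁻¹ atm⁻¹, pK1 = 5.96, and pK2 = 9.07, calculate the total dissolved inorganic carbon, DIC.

[CO2*] = KH · pCO2 = 10^(−1.46) × 638×10^-6 = 2.212×10^-5 mol/kg
α₀ = 1/(1 + K1/[H⁺] + K1K2/[H⁺]²) = 1/(1 + 10^+1.82 + 10^+0.53) = 0.01419
DIC = [CO2*]/α₀ = 2.212×10^-5 / 0.01419 = 1.56 mmol/kg

DIC = 1.56 mmol/kg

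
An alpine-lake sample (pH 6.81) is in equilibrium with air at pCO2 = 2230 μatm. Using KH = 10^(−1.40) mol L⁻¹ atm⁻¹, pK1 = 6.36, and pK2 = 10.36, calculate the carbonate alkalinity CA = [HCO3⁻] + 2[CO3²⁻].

[CO2*] = KH · pCO2 = 10^(−1.40) × 2230×10^-6 = 8.878×10^-5 mol/L
α₀ = 1/(1 + K1/[H⁺] + K1K2/[H⁺]²) = 1/(1 + 10^+0.45 + 10^-3.10) = 0.2618
DIC = [CO2*]/α₀ = 8.878×10^-5 / 0.2618 = 0.3391 mmol/L
CA = (α₁ + 2α₂)·DIC = (0.7380 + 2×0.0002080) × 0.3391 = 0.250 mmol/L

CA = 0.250 mmol/L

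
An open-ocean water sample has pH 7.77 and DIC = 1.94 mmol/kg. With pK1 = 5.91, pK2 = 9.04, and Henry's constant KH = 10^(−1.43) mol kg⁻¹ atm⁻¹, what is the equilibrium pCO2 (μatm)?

α₀ = 1 / (1 + K1/[H⁺] + K1K2/[H⁺]²) = 1 / (1 + 10^+1.86 + 10^+0.59)
   = 1 / (1 + 72.444 + 3.8905) = 1/77.334 = 0.01293
[CO2*] = α₀ × DIC = 0.01293 × 1.94 = 0.02509 mmol/kg
pCO2 = [CO2*]/KH = 2.509×10^-5 / 3.715×10^-2 = 675 μatm

pCO2 = 675 μatm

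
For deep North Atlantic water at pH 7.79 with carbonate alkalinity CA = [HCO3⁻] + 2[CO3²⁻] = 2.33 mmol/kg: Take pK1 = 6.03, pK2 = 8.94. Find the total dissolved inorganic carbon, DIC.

CA = [HCO3⁻] + 2[CO3²⁻] = (α₁ + 2α₂)·DIC
At pH 7.79: [H⁺]/K1 = 10^-1.76 = 0.017378, K2/[H⁺] = 10^-1.15 = 0.070795
α₁ = 1/(1 + 0.017378 + 0.070795) = 1/1.0882 = 0.9190; α₂ = α₁·K2/[H⁺] = 0.06506
α₁ + 2α₂ = 1.0491
DIC = CA / (α₁ + 2α₂) = 2.33 / 1.0491 = 2.22 mmol/kg

DIC = 2.22 mmol/kg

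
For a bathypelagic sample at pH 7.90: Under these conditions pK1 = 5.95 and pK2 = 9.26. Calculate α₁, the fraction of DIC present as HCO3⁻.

α₁ = 1 / (1 + [H⁺]/K1 + K2/[H⁺]) = 1 / (1 + 10^-1.95 + 10^-1.36)
   = 1 / (1 + 0.011220 + 0.043652) = 1/1.0549 = 0.9480

α₁ = 0.948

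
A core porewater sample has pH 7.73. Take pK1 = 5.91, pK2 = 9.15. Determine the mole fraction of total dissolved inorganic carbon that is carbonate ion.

α₂ = 0.0361

α₂ = 1 / (1 + [H⁺]/K2 + [H⁺]²/(K1K2)) = 1 / (1 + 10^+1.42 + 10^-0.40)
   = 1 / (1 + 26.303 + 0.39811) = 1/27.701 = 0.03610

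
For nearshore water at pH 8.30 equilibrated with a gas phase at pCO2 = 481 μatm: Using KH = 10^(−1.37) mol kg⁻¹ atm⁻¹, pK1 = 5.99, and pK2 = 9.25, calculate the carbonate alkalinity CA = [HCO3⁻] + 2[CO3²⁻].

CA = 5.13 mmol/kg

[CO2*] = KH · pCO2 = 10^(−1.37) × 481×10^-6 = 2.052×10^-5 mol/kg
α₀ = 1/(1 + K1/[H⁺] + K1K2/[H⁺]²) = 1/(1 + 10^+2.31 + 10^+1.36) = 0.004384
DIC = [CO2*]/α₀ = 2.052×10^-5 / 0.004384 = 4.680 mmol/kg
CA = (α₁ + 2α₂)·DIC = (0.8952 + 2×0.1004) × 4.680 = 5.13 mmol/kg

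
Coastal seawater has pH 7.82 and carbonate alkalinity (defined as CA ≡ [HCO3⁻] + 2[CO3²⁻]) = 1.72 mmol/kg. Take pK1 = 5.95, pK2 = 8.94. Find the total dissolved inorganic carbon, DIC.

CA = [HCO3⁻] + 2[CO3²⁻] = (α₁ + 2α₂)·DIC
At pH 7.82: [H⁺]/K1 = 10^-1.87 = 0.013490, K2/[H⁺] = 10^-1.12 = 0.075858
α₁ = 1/(1 + 0.013490 + 0.075858) = 1/1.0893 = 0.9180; α₂ = α₁·K2/[H⁺] = 0.06964
α₁ + 2α₂ = 1.0573
DIC = CA / (α₁ + 2α₂) = 1.72 / 1.0573 = 1.63 mmol/kg

DIC = 1.63 mmol/kg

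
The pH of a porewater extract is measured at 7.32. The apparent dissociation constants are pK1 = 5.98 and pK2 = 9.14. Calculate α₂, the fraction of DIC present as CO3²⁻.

α₂ = 1 / (1 + [H⁺]/K2 + [H⁺]²/(K1K2)) = 1 / (1 + 10^+1.82 + 10^+0.48)
   = 1 / (1 + 66.069 + 3.0200) = 1/70.089 = 0.01427

α₂ = 0.0143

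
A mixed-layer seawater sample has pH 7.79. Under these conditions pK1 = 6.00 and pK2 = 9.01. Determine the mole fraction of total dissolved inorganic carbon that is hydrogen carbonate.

α₁ = 1 / (1 + [H⁺]/K1 + K2/[H⁺]) = 1 / (1 + 10^-1.79 + 10^-1.22)
   = 1 / (1 + 0.016218 + 0.060256) = 1/1.0765 = 0.9290

α₁ = 0.929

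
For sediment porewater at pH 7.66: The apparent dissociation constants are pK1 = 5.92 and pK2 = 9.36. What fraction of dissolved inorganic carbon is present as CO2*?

α₀ = 1 / (1 + K1/[H⁺] + K1K2/[H⁺]²) = 1 / (1 + 10^+1.74 + 10^+0.04)
   = 1 / (1 + 54.954 + 1.0965) = 1/57.051 = 0.01753

α₀ = 0.0175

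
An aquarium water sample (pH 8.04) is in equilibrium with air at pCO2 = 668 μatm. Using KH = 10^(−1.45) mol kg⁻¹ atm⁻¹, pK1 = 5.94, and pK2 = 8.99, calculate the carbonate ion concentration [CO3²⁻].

[CO3²⁻] = 0.335 mmol/kg

[CO2*] = KH · pCO2 = 10^(−1.45) × 668×10^-6 = 2.370×10^-5 mol/kg
α₀ = 1/(1 + K1/[H⁺] + K1K2/[H⁺]²) = 1/(1 + 10^+2.10 + 10^+1.15) = 0.007091
DIC = [CO2*]/α₀ = 2.370×10^-5 / 0.007091 = 3.342 mmol/kg
[CO3²⁻] = α₂·DIC; α₂ = 0.1002, so [CO3²⁻] = 0.1002 × 3.342 = 0.335 mmol/kg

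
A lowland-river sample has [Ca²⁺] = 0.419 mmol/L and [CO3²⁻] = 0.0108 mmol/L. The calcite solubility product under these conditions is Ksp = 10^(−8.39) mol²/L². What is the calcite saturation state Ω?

Ω = 1.11

Ksp = 10^(−8.39) = 4.074×10^-9
Ω = [Ca²⁺][CO3²⁻]/Ksp = (0.419×10^-3)(0.0108×10^-3) / 4.074×10^-9 = 1.11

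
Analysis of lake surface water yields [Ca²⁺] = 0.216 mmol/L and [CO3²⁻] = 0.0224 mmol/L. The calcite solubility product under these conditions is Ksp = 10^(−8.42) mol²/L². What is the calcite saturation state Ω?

Ω = 1.27

Ksp = 10^(−8.42) = 3.802×10^-9
Ω = [Ca²⁺][CO3²⁻]/Ksp = (0.216×10^-3)(0.0224×10^-3) / 3.802×10^-9 = 1.27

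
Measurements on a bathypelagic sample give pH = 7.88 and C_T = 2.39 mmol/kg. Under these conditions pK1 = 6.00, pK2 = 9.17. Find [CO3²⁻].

[CO3²⁻] = 0.115 mmol/kg

α₂ = 1 / (1 + [H⁺]/K2 + [H⁺]²/(K1K2)) = 1 / (1 + 10^+1.29 + 10^-0.59)
   = 1 / (1 + 19.498 + 0.25704) = 1/20.755 = 0.04818
[CO3²⁻] = α₂ × DIC = 0.04818 × 2.39 = 0.115 mmol/kg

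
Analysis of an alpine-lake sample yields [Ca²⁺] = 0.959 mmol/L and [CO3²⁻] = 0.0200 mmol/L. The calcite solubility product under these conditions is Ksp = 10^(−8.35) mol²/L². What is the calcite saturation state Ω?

Ksp = 10^(−8.35) = 4.467×10^-9
Ω = [Ca²⁺][CO3²⁻]/Ksp = (0.959×10^-3)(0.0200×10^-3) / 4.467×10^-9 = 4.29

Ω = 4.29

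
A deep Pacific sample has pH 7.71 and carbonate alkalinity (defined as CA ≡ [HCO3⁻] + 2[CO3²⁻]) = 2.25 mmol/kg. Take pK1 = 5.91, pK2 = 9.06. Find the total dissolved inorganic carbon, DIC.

DIC = 2.19 mmol/kg

CA = [HCO3⁻] + 2[CO3²⁻] = (α₁ + 2α₂)·DIC
At pH 7.71: [H⁺]/K1 = 10^-1.80 = 0.015849, K2/[H⁺] = 10^-1.35 = 0.044668
α₁ = 1/(1 + 0.015849 + 0.044668) = 1/1.0605 = 0.9429; α₂ = α₁·K2/[H⁺] = 0.04212
α₁ + 2α₂ = 1.0272
DIC = CA / (α₁ + 2α₂) = 2.25 / 1.0272 = 2.19 mmol/kg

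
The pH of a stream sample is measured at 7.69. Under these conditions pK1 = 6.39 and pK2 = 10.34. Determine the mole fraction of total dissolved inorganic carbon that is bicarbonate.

α₁ = 0.950

α₁ = 1 / (1 + [H⁺]/K1 + K2/[H⁺]) = 1 / (1 + 10^-1.30 + 10^-2.65)
   = 1 / (1 + 0.050119 + 0.0022387) = 1/1.0524 = 0.9502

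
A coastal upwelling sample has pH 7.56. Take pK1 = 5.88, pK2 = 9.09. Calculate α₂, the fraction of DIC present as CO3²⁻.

α₂ = 1 / (1 + [H⁺]/K2 + [H⁺]²/(K1K2)) = 1 / (1 + 10^+1.53 + 10^-0.15)
   = 1 / (1 + 33.884 + 0.70795) = 1/35.592 = 0.02810

α₂ = 0.0281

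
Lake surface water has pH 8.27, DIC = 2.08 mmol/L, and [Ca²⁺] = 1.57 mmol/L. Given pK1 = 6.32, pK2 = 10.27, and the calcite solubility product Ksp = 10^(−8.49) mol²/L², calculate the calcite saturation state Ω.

Ω = 9.88

α₂ = 1 / (1 + [H⁺]/K2 + [H⁺]²/(K1K2)) = 1 / (1 + 10^+2.00 + 10^+0.05)
   = 1 / (1 + 100.00 + 1.1220) = 1/102.12 = 0.009792
[CO3²⁻] = α₂ × DIC = 0.009792 × 2.08 = 0.02037 mmol/L
Ksp = 10^(−8.49) = 3.236×10^-9
Ω = [Ca²⁺][CO3²⁻]/Ksp = (1.57×10^-3)(2.037×10^-5) / 3.236×10^-9 = 9.88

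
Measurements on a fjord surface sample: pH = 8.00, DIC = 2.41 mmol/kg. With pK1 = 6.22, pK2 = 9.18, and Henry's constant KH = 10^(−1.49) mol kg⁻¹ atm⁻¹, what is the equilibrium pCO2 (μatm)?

pCO2 = 1140 μatm

α₀ = 1 / (1 + K1/[H⁺] + K1K2/[H⁺]²) = 1 / (1 + 10^+1.78 + 10^+0.60)
   = 1 / (1 + 60.256 + 3.9811) = 1/65.237 = 0.01533
[CO2*] = α₀ × DIC = 0.01533 × 2.41 = 0.03694 mmol/kg
pCO2 = [CO2*]/KH = 3.694×10^-5 / 3.236×10^-2 = 1140 μatm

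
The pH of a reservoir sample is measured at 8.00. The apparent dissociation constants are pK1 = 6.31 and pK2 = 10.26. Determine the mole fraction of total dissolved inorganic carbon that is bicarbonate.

α₁ = 1 / (1 + [H⁺]/K1 + K2/[H⁺]) = 1 / (1 + 10^-1.69 + 10^-2.26)
   = 1 / (1 + 0.020417 + 0.0054954) = 1/1.0259 = 0.9747

α₁ = 0.975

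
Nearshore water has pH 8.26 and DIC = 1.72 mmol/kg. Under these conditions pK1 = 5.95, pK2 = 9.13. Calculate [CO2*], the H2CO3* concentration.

[CO2*] = 7.39 μmol/kg

α₀ = 1 / (1 + K1/[H⁺] + K1K2/[H⁺]²) = 1 / (1 + 10^+2.31 + 10^+1.44)
   = 1 / (1 + 204.17 + 27.542) = 1/232.72 = 0.004297
[CO2*] = α₀ × DIC = 0.004297 × 1.72 = 0.00739 mmol/kg = 7.39 μmol/kg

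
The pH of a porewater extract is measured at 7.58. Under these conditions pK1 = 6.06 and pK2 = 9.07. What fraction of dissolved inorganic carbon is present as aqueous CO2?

α₀ = 0.0284

α₀ = 1 / (1 + K1/[H⁺] + K1K2/[H⁺]²) = 1 / (1 + 10^+1.52 + 10^+0.03)
   = 1 / (1 + 33.113 + 1.0715) = 1/35.185 = 0.02842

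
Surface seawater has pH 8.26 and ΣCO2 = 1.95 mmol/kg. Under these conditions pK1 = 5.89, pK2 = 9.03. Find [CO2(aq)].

[CO2*] = 7.08 μmol/kg

α₀ = 1 / (1 + K1/[H⁺] + K1K2/[H⁺]²) = 1 / (1 + 10^+2.37 + 10^+1.60)
   = 1 / (1 + 234.42 + 39.811) = 1/275.23 = 0.003633
[CO2*] = α₀ × DIC = 0.003633 × 1.95 = 0.00708 mmol/kg = 7.08 μmol/kg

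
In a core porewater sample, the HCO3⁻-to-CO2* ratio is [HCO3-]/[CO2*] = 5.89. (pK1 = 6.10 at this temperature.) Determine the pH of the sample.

pH = 6.87

From K1 = [H⁺][HCO3-]/[CO2*]:  pH = pK1 + log₁₀([HCO3-]/[CO2*])
log₁₀(5.89) = +0.770
pH = 6.10 + (+0.770) = 6.87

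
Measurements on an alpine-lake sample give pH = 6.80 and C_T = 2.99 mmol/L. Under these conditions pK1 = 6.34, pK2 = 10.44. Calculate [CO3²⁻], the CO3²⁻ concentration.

[CO3²⁻] = 0.509 μmol/L

α₂ = 1 / (1 + [H⁺]/K2 + [H⁺]²/(K1K2)) = 1 / (1 + 10^+3.64 + 10^+3.18)
   = 1 / (1 + 4365.2 + 1513.6) = 1/5879.7 = 0.0001701
[CO3²⁻] = α₂ × DIC = 0.0001701 × 2.99 = 0.000509 mmol/L = 0.509 μmol/L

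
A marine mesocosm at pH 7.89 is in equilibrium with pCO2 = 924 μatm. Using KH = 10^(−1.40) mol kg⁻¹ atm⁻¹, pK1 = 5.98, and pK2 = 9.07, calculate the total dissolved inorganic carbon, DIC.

[CO2*] = KH · pCO2 = 10^(−1.40) × 924×10^-6 = 3.679×10^-5 mol/kg
α₀ = 1/(1 + K1/[H⁺] + K1K2/[H⁺]²) = 1/(1 + 10^+1.91 + 10^+0.73) = 0.01141
DIC = [CO2*]/α₀ = 3.679×10^-5 / 0.01141 = 3.22 mmol/kg

DIC = 3.22 mmol/kg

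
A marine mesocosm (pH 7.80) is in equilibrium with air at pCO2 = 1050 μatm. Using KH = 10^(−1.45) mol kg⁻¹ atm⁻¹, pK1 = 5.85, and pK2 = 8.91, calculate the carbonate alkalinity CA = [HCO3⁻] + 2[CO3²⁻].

[CO2*] = KH · pCO2 = 10^(−1.45) × 1050×10^-6 = 3.726×10^-5 mol/kg
α₀ = 1/(1 + K1/[H⁺] + K1K2/[H⁺]²) = 1/(1 + 10^+1.95 + 10^+0.84) = 0.01030
DIC = [CO2*]/α₀ = 3.726×10^-5 / 0.01030 = 3.615 mmol/kg
CA = (α₁ + 2α₂)·DIC = (0.9184 + 2×0.07129) × 3.615 = 3.84 mmol/kg

CA = 3.84 mmol/kg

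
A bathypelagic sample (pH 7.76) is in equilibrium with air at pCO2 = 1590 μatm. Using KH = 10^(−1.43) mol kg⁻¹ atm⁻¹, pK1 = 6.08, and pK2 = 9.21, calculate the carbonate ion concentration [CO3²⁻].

[CO2*] = KH · pCO2 = 10^(−1.43) × 1590×10^-6 = 5.907×10^-5 mol/kg
α₀ = 1/(1 + K1/[H⁺] + K1K2/[H⁺]²) = 1/(1 + 10^+1.68 + 10^+0.23) = 0.01978
DIC = [CO2*]/α₀ = 5.907×10^-5 / 0.01978 = 2.987 mmol/kg
[CO3²⁻] = α₂·DIC; α₂ = 0.03359, so [CO3²⁻] = 0.03359 × 2.987 = 0.100 mmol/kg

[CO3²⁻] = 0.100 mmol/kg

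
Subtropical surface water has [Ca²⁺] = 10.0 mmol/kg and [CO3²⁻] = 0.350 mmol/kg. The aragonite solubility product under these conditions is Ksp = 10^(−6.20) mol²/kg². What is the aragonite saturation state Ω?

Ksp = 10^(−6.20) = 6.310×10^-7
Ω = [Ca²⁺][CO3²⁻]/Ksp = (10.0×10^-3)(0.350×10^-3) / 6.310×10^-7 = 5.55

Ω = 5.55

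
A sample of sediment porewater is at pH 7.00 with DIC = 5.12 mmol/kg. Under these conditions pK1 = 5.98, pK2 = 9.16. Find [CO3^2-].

α₂ = 1 / (1 + [H⁺]/K2 + [H⁺]²/(K1K2)) = 1 / (1 + 10^+2.16 + 10^+1.14)
   = 1 / (1 + 144.54 + 13.804) = 1/159.35 = 0.006276
[CO3²⁻] = α₂ × DIC = 0.006276 × 5.12 = 0.0321 mmol/kg

[CO3²⁻] = 0.0321 mmol/kg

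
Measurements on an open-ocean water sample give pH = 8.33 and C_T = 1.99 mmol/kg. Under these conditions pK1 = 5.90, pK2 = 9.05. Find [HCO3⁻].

α₁ = 1 / (1 + [H⁺]/K1 + K2/[H⁺]) = 1 / (1 + 10^-2.43 + 10^-0.72)
   = 1 / (1 + 0.0037154 + 0.19055) = 1/1.1943 = 0.8373
[HCO3⁻] = α₁ × DIC = 0.8373 × 1.99 = 1.67 mmol/kg

[HCO3⁻] = 1.67 mmol/kg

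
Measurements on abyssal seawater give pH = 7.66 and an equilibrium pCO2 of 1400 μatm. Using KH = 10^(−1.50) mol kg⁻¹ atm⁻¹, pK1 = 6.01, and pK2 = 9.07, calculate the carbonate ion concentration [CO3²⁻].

[CO2*] = KH · pCO2 = 10^(−1.50) × 1400×10^-6 = 4.427×10^-5 mol/kg
α₀ = 1/(1 + K1/[H⁺] + K1K2/[H⁺]²) = 1/(1 + 10^+1.65 + 10^+0.24) = 0.02109
DIC = [CO2*]/α₀ = 4.427×10^-5 / 0.02109 = 2.099 mmol/kg
[CO3²⁻] = α₂·DIC; α₂ = 0.03666, so [CO3²⁻] = 0.03666 × 2.099 = 0.0769 mmol/kg

[CO3²⁻] = 0.0769 mmol/kg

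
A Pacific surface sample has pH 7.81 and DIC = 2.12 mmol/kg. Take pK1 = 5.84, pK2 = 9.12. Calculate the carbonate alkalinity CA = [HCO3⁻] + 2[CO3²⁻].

CA = [HCO3⁻] + 2[CO3²⁻] = (α₁ + 2α₂)·DIC
At pH 7.81: [H⁺]/K1 = 10^-1.97 = 0.010715, K2/[H⁺] = 10^-1.31 = 0.048978
α₁ = 1/(1 + 0.010715 + 0.048978) = 1/1.0597 = 0.9437; α₂ = α₁·K2/[H⁺] = 0.04622
α₁ + 2α₂ = 1.0361
CA = 1.0361 × 2.12 = 2.20 mmol/kg

CA = 2.20 mmol/kg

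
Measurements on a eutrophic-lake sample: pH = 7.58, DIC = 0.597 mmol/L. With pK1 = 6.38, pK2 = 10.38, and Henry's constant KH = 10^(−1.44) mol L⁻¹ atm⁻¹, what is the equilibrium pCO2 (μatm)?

pCO2 = 974 μatm

α₀ = 1 / (1 + K1/[H⁺] + K1K2/[H⁺]²) = 1 / (1 + 10^+1.20 + 10^-1.60)
   = 1 / (1 + 15.849 + 0.025119) = 1/16.874 = 0.05926
[CO2*] = α₀ × DIC = 0.05926 × 0.597 = 0.03538 mmol/L
pCO2 = [CO2*]/KH = 3.538×10^-5 / 3.631×10^-2 = 974 μatm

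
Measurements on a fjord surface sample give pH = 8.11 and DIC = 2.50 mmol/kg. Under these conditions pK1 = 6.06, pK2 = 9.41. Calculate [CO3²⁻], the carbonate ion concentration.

[CO3²⁻] = 0.118 mmol/kg

α₂ = 1 / (1 + [H⁺]/K2 + [H⁺]²/(K1K2)) = 1 / (1 + 10^+1.30 + 10^-0.75)
   = 1 / (1 + 19.953 + 0.17783) = 1/21.130 = 0.04733
[CO3²⁻] = α₂ × DIC = 0.04733 × 2.50 = 0.118 mmol/kg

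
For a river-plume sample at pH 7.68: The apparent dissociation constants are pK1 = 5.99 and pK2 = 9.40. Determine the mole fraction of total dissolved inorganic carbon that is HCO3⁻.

α₁ = 1 / (1 + [H⁺]/K1 + K2/[H⁺]) = 1 / (1 + 10^-1.69 + 10^-1.72)
   = 1 / (1 + 0.020417 + 0.019055) = 1/1.0395 = 0.9620

α₁ = 0.962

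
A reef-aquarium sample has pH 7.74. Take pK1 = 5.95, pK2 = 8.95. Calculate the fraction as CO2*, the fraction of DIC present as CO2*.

α₀ = 1 / (1 + K1/[H⁺] + K1K2/[H⁺]²) = 1 / (1 + 10^+1.79 + 10^+0.58)
   = 1 / (1 + 61.660 + 3.8019) = 1/66.461 = 0.01505

α₀ = 0.0150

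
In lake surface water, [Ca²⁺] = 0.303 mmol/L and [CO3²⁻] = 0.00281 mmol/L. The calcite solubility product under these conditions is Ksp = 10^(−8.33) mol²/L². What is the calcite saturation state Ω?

Ω = 0.182

Ksp = 10^(−8.33) = 4.677×10^-9
Ω = [Ca²⁺][CO3²⁻]/Ksp = (0.303×10^-3)(0.00281×10^-3) / 4.677×10^-9 = 0.182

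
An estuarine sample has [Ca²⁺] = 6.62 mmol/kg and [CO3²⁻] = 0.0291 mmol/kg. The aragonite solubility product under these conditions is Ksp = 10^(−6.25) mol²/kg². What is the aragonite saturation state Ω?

Ksp = 10^(−6.25) = 5.623×10^-7
Ω = [Ca²⁺][CO3²⁻]/Ksp = (6.62×10^-3)(0.0291×10^-3) / 5.623×10^-7 = 0.343

Ω = 0.343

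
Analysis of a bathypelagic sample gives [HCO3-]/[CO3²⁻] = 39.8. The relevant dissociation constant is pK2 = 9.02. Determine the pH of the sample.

pH = 7.42

From K2 = [H⁺][CO3²⁻]/[HCO3-]:  pH = pK2 − log₁₀([HCO3-]/[CO3²⁻])
log₁₀(39.8) = +1.600
pH = 9.02 − (+1.600) = 7.42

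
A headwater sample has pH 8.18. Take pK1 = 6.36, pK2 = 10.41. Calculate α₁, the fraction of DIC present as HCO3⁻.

α₁ = 0.979

α₁ = 1 / (1 + [H⁺]/K1 + K2/[H⁺]) = 1 / (1 + 10^-1.82 + 10^-2.23)
   = 1 / (1 + 0.015136 + 0.0058884) = 1/1.0210 = 0.9794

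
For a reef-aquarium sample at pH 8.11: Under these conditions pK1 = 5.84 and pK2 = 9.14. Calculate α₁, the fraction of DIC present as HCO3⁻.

α₁ = 0.910

α₁ = 1 / (1 + [H⁺]/K1 + K2/[H⁺]) = 1 / (1 + 10^-2.27 + 10^-1.03)
   = 1 / (1 + 0.0053703 + 0.093325) = 1/1.0987 = 0.9102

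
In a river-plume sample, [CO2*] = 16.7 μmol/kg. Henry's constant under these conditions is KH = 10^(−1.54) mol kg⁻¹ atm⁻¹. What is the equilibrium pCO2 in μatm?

pCO2 = 579 μatm

KH = 10^(−1.54) = 2.884×10^-2 mol kg⁻¹ atm⁻¹
pCO2 = [CO2*]/KH = 16.7×10^-6 / 2.884×10^-2 = 5.79×10^-4 atm = 579 μatm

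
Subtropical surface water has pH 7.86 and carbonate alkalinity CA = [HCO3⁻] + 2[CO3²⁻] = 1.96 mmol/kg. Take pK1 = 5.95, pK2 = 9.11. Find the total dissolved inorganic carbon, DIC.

CA = [HCO3⁻] + 2[CO3²⁻] = (α₁ + 2α₂)·DIC
At pH 7.86: [H⁺]/K1 = 10^-1.91 = 0.012303, K2/[H⁺] = 10^-1.25 = 0.056234
α₁ = 1/(1 + 0.012303 + 0.056234) = 1/1.0685 = 0.9359; α₂ = α₁·K2/[H⁺] = 0.05263
α₁ + 2α₂ = 1.0411
DIC = CA / (α₁ + 2α₂) = 1.96 / 1.0411 = 1.88 mmol/kg

DIC = 1.88 mmol/kg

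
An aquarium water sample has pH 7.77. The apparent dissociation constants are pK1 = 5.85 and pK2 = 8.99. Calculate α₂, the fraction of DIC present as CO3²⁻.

α₂ = 0.0562

α₂ = 1 / (1 + [H⁺]/K2 + [H⁺]²/(K1K2)) = 1 / (1 + 10^+1.22 + 10^-0.70)
   = 1 / (1 + 16.596 + 0.19953) = 1/17.795 = 0.05619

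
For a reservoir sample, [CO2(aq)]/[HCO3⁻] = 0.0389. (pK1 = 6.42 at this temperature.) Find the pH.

pH = 7.83

From K1 = [H⁺][HCO3⁻]/[CO2(aq)]:  pH = pK1 − log₁₀([CO2(aq)]/[HCO3⁻])
log₁₀(0.0389) = -1.410
pH = 6.42 − (-1.410) = 7.83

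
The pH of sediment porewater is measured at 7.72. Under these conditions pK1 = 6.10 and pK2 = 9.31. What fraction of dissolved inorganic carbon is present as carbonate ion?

α₂ = 1 / (1 + [H⁺]/K2 + [H⁺]²/(K1K2)) = 1 / (1 + 10^+1.59 + 10^-0.03)
   = 1 / (1 + 38.905 + 0.93325) = 1/40.838 = 0.02449

α₂ = 0.0245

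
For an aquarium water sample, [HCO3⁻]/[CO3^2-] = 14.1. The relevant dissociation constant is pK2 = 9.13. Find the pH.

pH = 7.98

From K2 = [H⁺][CO3^2-]/[HCO3⁻]:  pH = pK2 − log₁₀([HCO3⁻]/[CO3^2-])
log₁₀(14.1) = +1.149
pH = 9.13 − (+1.149) = 7.98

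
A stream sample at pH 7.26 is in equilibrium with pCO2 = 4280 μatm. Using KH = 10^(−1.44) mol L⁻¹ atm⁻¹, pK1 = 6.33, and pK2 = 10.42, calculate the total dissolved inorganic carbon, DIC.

[CO2*] = KH · pCO2 = 10^(−1.44) × 4280×10^-6 = 1.554×10^-4 mol/L
α₀ = 1/(1 + K1/[H⁺] + K1K2/[H⁺]²) = 1/(1 + 10^+0.93 + 10^-2.23) = 0.1051
DIC = [CO2*]/α₀ = 1.554×10^-4 / 0.1051 = 1.48 mmol/L

DIC = 1.48 mmol/L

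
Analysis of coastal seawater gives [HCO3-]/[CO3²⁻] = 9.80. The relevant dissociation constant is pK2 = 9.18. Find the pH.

pH = 8.19

From K2 = [H⁺][CO3²⁻]/[HCO3-]:  pH = pK2 − log₁₀([HCO3-]/[CO3²⁻])
log₁₀(9.80) = +0.991
pH = 9.18 − (+0.991) = 8.19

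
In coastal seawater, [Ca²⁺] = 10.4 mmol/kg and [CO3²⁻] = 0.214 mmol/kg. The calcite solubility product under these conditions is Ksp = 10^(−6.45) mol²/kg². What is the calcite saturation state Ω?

Ksp = 10^(−6.45) = 3.548×10^-7
Ω = [Ca²⁺][CO3²⁻]/Ksp = (10.4×10^-3)(0.214×10^-3) / 3.548×10^-7 = 6.27

Ω = 6.27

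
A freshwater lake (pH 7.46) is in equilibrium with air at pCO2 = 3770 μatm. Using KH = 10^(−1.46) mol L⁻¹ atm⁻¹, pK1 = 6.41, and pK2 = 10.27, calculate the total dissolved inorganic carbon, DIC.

[CO2*] = KH · pCO2 = 10^(−1.46) × 3770×10^-6 = 1.307×10^-4 mol/L
α₀ = 1/(1 + K1/[H⁺] + K1K2/[H⁺]²) = 1/(1 + 10^+1.05 + 10^-1.76) = 0.08172
DIC = [CO2*]/α₀ = 1.307×10^-4 / 0.08172 = 1.60 mmol/L

DIC = 1.60 mmol/L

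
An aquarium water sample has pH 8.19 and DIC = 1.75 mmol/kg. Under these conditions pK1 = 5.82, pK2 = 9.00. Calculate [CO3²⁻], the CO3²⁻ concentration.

α₂ = 1 / (1 + [H⁺]/K2 + [H⁺]²/(K1K2)) = 1 / (1 + 10^+0.81 + 10^-1.56)
   = 1 / (1 + 6.4565 + 0.027542) = 1/7.4841 = 0.1336
[CO3²⁻] = α₂ × DIC = 0.1336 × 1.75 = 0.234 mmol/kg

[CO3²⁻] = 0.234 mmol/kg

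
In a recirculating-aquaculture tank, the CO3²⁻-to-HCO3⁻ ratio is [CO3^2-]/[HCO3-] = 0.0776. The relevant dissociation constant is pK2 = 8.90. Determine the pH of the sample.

From K2 = [H⁺][CO3^2-]/[HCO3-]:  pH = pK2 + log₁₀([CO3^2-]/[HCO3-])
log₁₀(0.0776) = -1.110
pH = 8.90 + (-1.110) = 7.79

pH = 7.79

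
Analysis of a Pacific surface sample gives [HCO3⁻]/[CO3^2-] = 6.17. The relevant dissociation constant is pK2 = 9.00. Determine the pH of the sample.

From K2 = [H⁺][CO3^2-]/[HCO3⁻]:  pH = pK2 − log₁₀([HCO3⁻]/[CO3^2-])
log₁₀(6.17) = +0.790
pH = 9.00 − (+0.790) = 8.21

pH = 8.21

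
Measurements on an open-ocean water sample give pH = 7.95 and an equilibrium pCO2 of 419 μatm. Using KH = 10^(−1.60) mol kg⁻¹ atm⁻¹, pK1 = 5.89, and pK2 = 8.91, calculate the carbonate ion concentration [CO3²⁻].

[CO3²⁻] = 0.132 mmol/kg

[CO2*] = KH · pCO2 = 10^(−1.60) × 419×10^-6 = 1.052×10^-5 mol/kg
α₀ = 1/(1 + K1/[H⁺] + K1K2/[H⁺]²) = 1/(1 + 10^+2.06 + 10^+1.10) = 0.007788
DIC = [CO2*]/α₀ = 1.052×10^-5 / 0.007788 = 1.351 mmol/kg
[CO3²⁻] = α₂·DIC; α₂ = 0.09804, so [CO3²⁻] = 0.09804 × 1.351 = 0.132 mmol/kg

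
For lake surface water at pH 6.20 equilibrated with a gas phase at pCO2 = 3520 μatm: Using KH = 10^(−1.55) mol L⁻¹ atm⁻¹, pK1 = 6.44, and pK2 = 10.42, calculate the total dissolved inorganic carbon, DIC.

[CO2*] = KH · pCO2 = 10^(−1.55) × 3520×10^-6 = 9.921×10^-5 mol/L
α₀ = 1/(1 + K1/[H⁺] + K1K2/[H⁺]²) = 1/(1 + 10^-0.24 + 10^-4.46) = 0.6347
DIC = [CO2*]/α₀ = 9.921×10^-5 / 0.6347 = 0.156 mmol/L

DIC = 0.156 mmol/L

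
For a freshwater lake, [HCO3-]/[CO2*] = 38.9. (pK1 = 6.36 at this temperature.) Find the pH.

pH = 7.95

From K1 = [H⁺][HCO3-]/[CO2*]:  pH = pK1 + log₁₀([HCO3-]/[CO2*])
log₁₀(38.9) = +1.590
pH = 6.36 + (+1.590) = 7.95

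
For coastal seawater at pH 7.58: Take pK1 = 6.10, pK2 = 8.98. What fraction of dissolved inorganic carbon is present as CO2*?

α₀ = 1 / (1 + K1/[H⁺] + K1K2/[H⁺]²) = 1 / (1 + 10^+1.48 + 10^+0.08)
   = 1 / (1 + 30.200 + 1.2023) = 1/32.402 = 0.03086

α₀ = 0.0309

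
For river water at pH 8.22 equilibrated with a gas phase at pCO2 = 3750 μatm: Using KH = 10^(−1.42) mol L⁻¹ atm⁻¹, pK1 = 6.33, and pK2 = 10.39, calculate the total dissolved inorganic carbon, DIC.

[CO2*] = KH · pCO2 = 10^(−1.42) × 3750×10^-6 = 1.426×10^-4 mol/L
α₀ = 1/(1 + K1/[H⁺] + K1K2/[H⁺]²) = 1/(1 + 10^+1.89 + 10^-0.28) = 0.01263
DIC = [CO2*]/α₀ = 1.426×10^-4 / 0.01263 = 11.3 mmol/L

DIC = 11.3 mmol/L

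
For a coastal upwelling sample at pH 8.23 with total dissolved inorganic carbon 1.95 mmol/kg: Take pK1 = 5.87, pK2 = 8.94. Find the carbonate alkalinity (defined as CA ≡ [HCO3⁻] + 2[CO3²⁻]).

CA = [HCO3⁻] + 2[CO3²⁻] = (α₁ + 2α₂)·DIC
At pH 8.23: [H⁺]/K1 = 10^-2.36 = 0.0043652, K2/[H⁺] = 10^-0.71 = 0.19498
α₁ = 1/(1 + 0.0043652 + 0.19498) = 1/1.1993 = 0.8338; α₂ = α₁·K2/[H⁺] = 0.1626
α₁ + 2α₂ = 1.1589
CA = 1.1589 × 1.95 = 2.26 mmol/kg

CA = 2.26 mmol/kg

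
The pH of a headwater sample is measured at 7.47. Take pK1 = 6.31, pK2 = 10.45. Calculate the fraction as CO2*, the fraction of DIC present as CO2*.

α₀ = 0.0646

α₀ = 1 / (1 + K1/[H⁺] + K1K2/[H⁺]²) = 1 / (1 + 10^+1.16 + 10^-1.82)
   = 1 / (1 + 14.454 + 0.015136) = 1/15.470 = 0.06464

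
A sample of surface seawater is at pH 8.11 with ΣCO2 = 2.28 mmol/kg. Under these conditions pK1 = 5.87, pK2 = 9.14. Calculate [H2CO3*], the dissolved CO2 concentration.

[CO2*] = 11.9 μmol/kg

α₀ = 1 / (1 + K1/[H⁺] + K1K2/[H⁺]²) = 1 / (1 + 10^+2.24 + 10^+1.21)
   = 1 / (1 + 173.78 + 16.218) = 1/191.00 = 0.005236
[CO2*] = α₀ × DIC = 0.005236 × 2.28 = 0.0119 mmol/kg = 11.9 μmol/kg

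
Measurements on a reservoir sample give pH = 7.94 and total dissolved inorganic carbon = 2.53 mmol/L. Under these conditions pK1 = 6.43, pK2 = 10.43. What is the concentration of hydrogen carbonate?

α₁ = 1 / (1 + [H⁺]/K1 + K2/[H⁺]) = 1 / (1 + 10^-1.51 + 10^-2.49)
   = 1 / (1 + 0.030903 + 0.0032359) = 1/1.0341 = 0.9670
[HCO3⁻] = α₁ × DIC = 0.9670 × 2.53 = 2.45 mmol/L

[HCO3⁻] = 2.45 mmol/L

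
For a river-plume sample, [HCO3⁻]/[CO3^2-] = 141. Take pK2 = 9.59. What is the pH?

pH = 7.44

From K2 = [H⁺][CO3^2-]/[HCO3⁻]:  pH = pK2 − log₁₀([HCO3⁻]/[CO3^2-])
log₁₀(141) = +2.149
pH = 9.59 − (+2.149) = 7.44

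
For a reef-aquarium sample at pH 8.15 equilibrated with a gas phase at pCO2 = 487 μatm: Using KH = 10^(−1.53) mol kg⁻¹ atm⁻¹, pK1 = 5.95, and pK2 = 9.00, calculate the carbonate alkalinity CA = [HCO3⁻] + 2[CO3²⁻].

CA = 2.92 mmol/kg

[CO2*] = KH · pCO2 = 10^(−1.53) × 487×10^-6 = 1.437×10^-5 mol/kg
α₀ = 1/(1 + K1/[H⁺] + K1K2/[H⁺]²) = 1/(1 + 10^+2.20 + 10^+1.35) = 0.005498
DIC = [CO2*]/α₀ = 1.437×10^-5 / 0.005498 = 2.614 mmol/kg
CA = (α₁ + 2α₂)·DIC = (0.8714 + 2×0.1231) × 2.614 = 2.92 mmol/kg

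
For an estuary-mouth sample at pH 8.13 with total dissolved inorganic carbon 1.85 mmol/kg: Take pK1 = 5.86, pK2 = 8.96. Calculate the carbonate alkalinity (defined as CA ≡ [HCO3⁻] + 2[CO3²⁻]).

CA = 2.08 mmol/kg

CA = [HCO3⁻] + 2[CO3²⁻] = (α₁ + 2α₂)·DIC
At pH 8.13: [H⁺]/K1 = 10^-2.27 = 0.0053703, K2/[H⁺] = 10^-0.83 = 0.14791
α₁ = 1/(1 + 0.0053703 + 0.14791) = 1/1.1533 = 0.8671; α₂ = α₁·K2/[H⁺] = 0.1283
α₁ + 2α₂ = 1.1236
CA = 1.1236 × 1.85 = 2.08 mmol/kg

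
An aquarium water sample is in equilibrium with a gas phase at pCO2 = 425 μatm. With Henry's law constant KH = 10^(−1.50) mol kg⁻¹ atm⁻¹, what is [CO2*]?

[CO2*] = 13.4 μmol/kg

KH = 10^(−1.50) = 3.162×10^-2 mol kg⁻¹ atm⁻¹
[CO2*] = KH · pCO2 = 3.162×10^-2 × 425×10^-6 atm = 1.34×10^-5 mol/kg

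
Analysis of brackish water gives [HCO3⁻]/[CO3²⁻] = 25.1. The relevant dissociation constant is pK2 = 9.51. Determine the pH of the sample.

From K2 = [H⁺][CO3²⁻]/[HCO3⁻]:  pH = pK2 − log₁₀([HCO3⁻]/[CO3²⁻])
log₁₀(25.1) = +1.400
pH = 9.51 − (+1.400) = 8.11

pH = 8.11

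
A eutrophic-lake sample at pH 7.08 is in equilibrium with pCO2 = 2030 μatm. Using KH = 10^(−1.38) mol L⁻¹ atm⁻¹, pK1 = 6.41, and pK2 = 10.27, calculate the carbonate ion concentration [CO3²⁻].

[CO2*] = KH · pCO2 = 10^(−1.38) × 2030×10^-6 = 8.462×10^-5 mol/L
α₀ = 1/(1 + K1/[H⁺] + K1K2/[H⁺]²) = 1/(1 + 10^+0.67 + 10^-2.52) = 0.1760
DIC = [CO2*]/α₀ = 8.462×10^-5 / 0.1760 = 0.4807 mmol/L
[CO3²⁻] = α₂·DIC; α₂ = 0.0005316, so [CO3²⁻] = 0.0005316 × 0.4807 = 0.000256 mmol/L = 0.256 μmol/L

[CO3²⁻] = 0.256 μmol/L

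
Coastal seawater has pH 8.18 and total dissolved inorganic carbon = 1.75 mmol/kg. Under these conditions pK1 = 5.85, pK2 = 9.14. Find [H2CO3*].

[CO2*] = 7.35 μmol/kg

α₀ = 1 / (1 + K1/[H⁺] + K1K2/[H⁺]²) = 1 / (1 + 10^+2.33 + 10^+1.37)
   = 1 / (1 + 213.80 + 23.442) = 1/238.24 = 0.004197
[CO2*] = α₀ × DIC = 0.004197 × 1.75 = 0.00735 mmol/kg = 7.35 μmol/kg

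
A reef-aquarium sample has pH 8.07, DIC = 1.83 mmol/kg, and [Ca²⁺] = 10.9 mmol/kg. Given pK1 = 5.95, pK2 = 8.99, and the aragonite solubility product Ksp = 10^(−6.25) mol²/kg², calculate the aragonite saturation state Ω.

Ω = 3.78

α₂ = 1 / (1 + [H⁺]/K2 + [H⁺]²/(K1K2)) = 1 / (1 + 10^+0.92 + 10^-1.20)
   = 1 / (1 + 8.3176 + 0.063096) = 1/9.3807 = 0.1066
[CO3²⁻] = α₂ × DIC = 0.1066 × 1.83 = 0.1951 mmol/kg
Ksp = 10^(−6.25) = 5.623×10^-7
Ω = [Ca²⁺][CO3²⁻]/Ksp = (10.9×10^-3)(1.951×10^-4) / 5.623×10^-7 = 3.78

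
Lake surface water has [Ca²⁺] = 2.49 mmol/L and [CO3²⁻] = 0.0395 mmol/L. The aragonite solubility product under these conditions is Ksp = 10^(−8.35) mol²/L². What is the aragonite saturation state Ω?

Ksp = 10^(−8.35) = 4.467×10^-9
Ω = [Ca²⁺][CO3²⁻]/Ksp = (2.49×10^-3)(0.0395×10^-3) / 4.467×10^-9 = 22.0

Ω = 22.0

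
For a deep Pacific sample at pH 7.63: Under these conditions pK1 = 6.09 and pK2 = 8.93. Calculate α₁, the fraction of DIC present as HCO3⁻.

α₁ = 0.927

α₁ = 1 / (1 + [H⁺]/K1 + K2/[H⁺]) = 1 / (1 + 10^-1.54 + 10^-1.30)
   = 1 / (1 + 0.028840 + 0.050119) = 1/1.0790 = 0.9268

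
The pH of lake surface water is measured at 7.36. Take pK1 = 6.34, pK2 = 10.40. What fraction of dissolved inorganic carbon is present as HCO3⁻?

α₁ = 1 / (1 + [H⁺]/K1 + K2/[H⁺]) = 1 / (1 + 10^-1.02 + 10^-3.04)
   = 1 / (1 + 0.095499 + 0.00091201) = 1/1.0964 = 0.9121

α₁ = 0.912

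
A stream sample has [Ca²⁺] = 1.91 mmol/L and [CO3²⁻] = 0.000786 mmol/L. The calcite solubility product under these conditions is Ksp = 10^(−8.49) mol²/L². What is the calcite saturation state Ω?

Ksp = 10^(−8.49) = 3.236×10^-9
Ω = [Ca²⁺][CO3²⁻]/Ksp = (1.91×10^-3)(0.000786×10^-3) / 3.236×10^-9 = 0.464

Ω = 0.464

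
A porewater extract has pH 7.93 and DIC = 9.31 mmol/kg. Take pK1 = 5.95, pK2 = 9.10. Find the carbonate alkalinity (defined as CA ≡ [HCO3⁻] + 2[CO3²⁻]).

CA = [HCO3⁻] + 2[CO3²⁻] = (α₁ + 2α₂)·DIC
At pH 7.93: [H⁺]/K1 = 10^-1.98 = 0.010471, K2/[H⁺] = 10^-1.17 = 0.067608
α₁ = 1/(1 + 0.010471 + 0.067608) = 1/1.0781 = 0.9276; α₂ = α₁·K2/[H⁺] = 0.06271
α₁ + 2α₂ = 1.0530
CA = 1.0530 × 9.31 = 9.80 mmol/kg

CA = 9.80 mmol/kg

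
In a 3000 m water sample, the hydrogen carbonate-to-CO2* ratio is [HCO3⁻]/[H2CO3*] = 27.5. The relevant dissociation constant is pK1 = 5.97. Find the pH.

pH = 7.41

From K1 = [H⁺][HCO3⁻]/[H2CO3*]:  pH = pK1 + log₁₀([HCO3⁻]/[H2CO3*])
log₁₀(27.5) = +1.439
pH = 5.97 + (+1.439) = 7.41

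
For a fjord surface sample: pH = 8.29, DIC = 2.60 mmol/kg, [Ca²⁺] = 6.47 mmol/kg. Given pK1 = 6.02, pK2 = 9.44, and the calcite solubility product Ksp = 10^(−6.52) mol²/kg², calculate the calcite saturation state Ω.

Ω = 3.66

α₂ = 1 / (1 + [H⁺]/K2 + [H⁺]²/(K1K2)) = 1 / (1 + 10^+1.15 + 10^-1.12)
   = 1 / (1 + 14.125 + 0.075858) = 1/15.201 = 0.06578
[CO3²⁻] = α₂ × DIC = 0.06578 × 2.60 = 0.1710 mmol/kg
Ksp = 10^(−6.52) = 3.020×10^-7
Ω = [Ca²⁺][CO3²⁻]/Ksp = (6.47×10^-3)(1.710×10^-4) / 3.020×10^-7 = 3.66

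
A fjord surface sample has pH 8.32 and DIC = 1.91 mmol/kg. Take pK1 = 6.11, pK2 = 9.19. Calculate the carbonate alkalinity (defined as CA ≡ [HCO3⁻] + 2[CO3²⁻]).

CA = 2.13 mmol/kg

CA = [HCO3⁻] + 2[CO3²⁻] = (α₁ + 2α₂)·DIC
At pH 8.32: [H⁺]/K1 = 10^-2.21 = 0.0061660, K2/[H⁺] = 10^-0.87 = 0.13490
α₁ = 1/(1 + 0.0061660 + 0.13490) = 1/1.1411 = 0.8764; α₂ = α₁·K2/[H⁺] = 0.1182
α₁ + 2α₂ = 1.1128
CA = 1.1128 × 1.91 = 2.13 mmol/kg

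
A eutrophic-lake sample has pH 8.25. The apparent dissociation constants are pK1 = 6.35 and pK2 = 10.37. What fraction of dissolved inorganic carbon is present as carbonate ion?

α₂ = 0.00744

α₂ = 1 / (1 + [H⁺]/K2 + [H⁺]²/(K1K2)) = 1 / (1 + 10^+2.12 + 10^+0.22)
   = 1 / (1 + 131.83 + 1.6596) = 1/134.49 = 0.007436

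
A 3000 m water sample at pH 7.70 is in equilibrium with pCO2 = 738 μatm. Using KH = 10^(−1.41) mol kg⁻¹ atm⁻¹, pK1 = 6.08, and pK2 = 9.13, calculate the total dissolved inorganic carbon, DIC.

DIC = 1.27 mmol/kg

[CO2*] = KH · pCO2 = 10^(−1.41) × 738×10^-6 = 2.871×10^-5 mol/kg
α₀ = 1/(1 + K1/[H⁺] + K1K2/[H⁺]²) = 1/(1 + 10^+1.62 + 10^+0.19) = 0.02261
DIC = [CO2*]/α₀ = 2.871×10^-5 / 0.02261 = 1.27 mmol/kg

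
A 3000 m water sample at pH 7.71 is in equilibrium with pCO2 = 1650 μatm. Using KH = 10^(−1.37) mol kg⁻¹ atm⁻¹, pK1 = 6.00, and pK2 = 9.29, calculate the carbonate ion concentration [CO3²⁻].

[CO2*] = KH · pCO2 = 10^(−1.37) × 1650×10^-6 = 7.039×10^-5 mol/kg
α₀ = 1/(1 + K1/[H⁺] + K1K2/[H⁺]²) = 1/(1 + 10^+1.71 + 10^+0.13) = 0.01864
DIC = [CO2*]/α₀ = 7.039×10^-5 / 0.01864 = 3.775 mmol/kg
[CO3²⁻] = α₂·DIC; α₂ = 0.02515, so [CO3²⁻] = 0.02515 × 3.775 = 0.0949 mmol/kg

[CO3²⁻] = 0.0949 mmol/kg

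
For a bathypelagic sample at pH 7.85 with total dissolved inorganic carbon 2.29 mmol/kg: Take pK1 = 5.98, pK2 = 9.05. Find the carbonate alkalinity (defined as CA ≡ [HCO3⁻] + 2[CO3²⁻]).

CA = 2.40 mmol/kg

CA = [HCO3⁻] + 2[CO3²⁻] = (α₁ + 2α₂)·DIC
At pH 7.85: [H⁺]/K1 = 10^-1.87 = 0.013490, K2/[H⁺] = 10^-1.20 = 0.063096
α₁ = 1/(1 + 0.013490 + 0.063096) = 1/1.0766 = 0.9289; α₂ = α₁·K2/[H⁺] = 0.05861
α₁ + 2α₂ = 1.0461
CA = 1.0461 × 2.29 = 2.40 mmol/kg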